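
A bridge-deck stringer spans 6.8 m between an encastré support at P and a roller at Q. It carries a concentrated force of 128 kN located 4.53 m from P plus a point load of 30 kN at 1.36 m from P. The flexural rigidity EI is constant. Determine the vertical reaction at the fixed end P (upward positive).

Take the reaction at Q as the redundant and release it; the primary structure is a cantilever fixed at P.
Free-end deflection of the primary structure under the applied loading (downward +):
  point load 128 at a = 4.53: Pa²(3L − a)/(6EI) = 6948/EI
  point load 30 at a = 1.36: Pa²(3L − a)/(6EI) = 176.1/EI
  δ_0 = 7124/EI
Tip deflection under a unit load at Q: L³/(3EI) = 104.8/EI.
Compatibility at Q: δ_0 − R_Q·δ_{QQ} = 0, so R_Q = 7124/104.8 = 67.97 kN.
Vertical equilibrium: R_P = ΣP − R_Q = 158 − 67.97 = 90.03 kN.

R_P = 90.03 kN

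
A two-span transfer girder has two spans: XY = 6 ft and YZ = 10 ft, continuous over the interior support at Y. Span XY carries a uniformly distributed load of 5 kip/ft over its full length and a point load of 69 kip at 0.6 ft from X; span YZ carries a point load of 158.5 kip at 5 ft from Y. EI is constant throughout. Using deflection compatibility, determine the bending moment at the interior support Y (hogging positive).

M_Y = 201.9 kip·ft

Insert a hinge at Y; M_Y is the redundant, and each span becomes simply supported.
Rotations at Y on the released spans (each span's end-slope, ×1/EI):
  span XY: UDL 5: wL³/(24EI) = 45/EI
  span XY: point load 69 at a = 0.6: Pab(L + a)/(6LEI) = 40.99/EI
  span YZ: point load 158.5 at a = 5: Pab(L + b)/(6LEI) = 990.6/EI
  relative rotation θ_0 = (85.99 + 990.6)/EI = 1077/EI
A unit hogging moment at Y produces rotation L₁/(3EI) + L₂/(3EI) = 5.333/EI.
Slope continuity at Y: θ_0 = M_Y·5.333/EI, so M_Y = 1077/5.333 = 201.9 kip·ft (hogging).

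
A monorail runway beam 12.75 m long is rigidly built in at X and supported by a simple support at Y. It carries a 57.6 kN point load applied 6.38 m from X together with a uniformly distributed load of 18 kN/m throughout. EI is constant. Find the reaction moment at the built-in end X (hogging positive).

M_X = 503.4 kN·m

Take the reaction at Y as the redundant and release it; the primary structure is a cantilever fixed at X.
Deflection at Y on the released cantilever, summing each load's contribution:
  point load 57.6 at a = 6.38: Pa²(3L − a)/(6EI) = 12454/EI
  UDL 18: wL⁴/(8EI) = 59460/EI
  δ_0 = 71913/EI
Flexibility coefficient — unit upward force at Y: δ_{YY} = L³/(3EI) = 690.9/EI.
The prop prevents deflection at Y: R_Y = δ_0/δ_{YY} = 71913/690.9 = 104.1 kN.
Moment equilibrium about X: M_X = Σ(load moments about X) − R_Y·L = 1831 − 104.1×12.75 = 503.4 kN·m.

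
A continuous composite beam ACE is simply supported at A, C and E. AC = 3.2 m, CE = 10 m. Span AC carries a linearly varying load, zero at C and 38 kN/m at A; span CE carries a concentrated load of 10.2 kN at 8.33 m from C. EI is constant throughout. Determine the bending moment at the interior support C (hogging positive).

M_C = 11.78 kN·m

Insert a hinge at C; M_C is the redundant, and each span becomes simply supported.
Discontinuity in slope at C on the released structure — sum the simple-span end rotations:
  span AC: triangular load, peak 38: 7w₀L³/(360EI) = 24.21/EI
  span CE: point load 10.2 at a = 8.33: Pab(L + b)/(6LEI) = 27.6/EI
  relative rotation θ_0 = (24.21 + 27.6)/EI = 51.81/EI
A unit hogging moment at C produces rotation L₁/(3EI) + L₂/(3EI) = 4.4/EI.
Compatibility: M_C·(L₁+L₂)/(3EI) = θ_0, giving M_C = 11.78 kN·m (hogging).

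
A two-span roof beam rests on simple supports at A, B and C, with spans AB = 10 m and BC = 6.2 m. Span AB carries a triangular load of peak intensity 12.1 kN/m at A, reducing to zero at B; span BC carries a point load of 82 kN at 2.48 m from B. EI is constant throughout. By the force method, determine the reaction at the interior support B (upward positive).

Take M_B as the redundant. Released structure: two simple spans AB and BC with a hinge at B.
Rotations at B on the released spans (each span's end-slope, ×1/EI):
  span AB: triangular load, peak 12.1: 7w₀L³/(360EI) = 235.3/EI
  span BC: point load 82 at a = 2.48: Pab(L + b)/(6LEI) = 201.7/EI
  relative rotation θ_0 = (235.3 + 201.7)/EI = 437/EI
A unit hogging moment at B produces rotation L₁/(3EI) + L₂/(3EI) = 5.4/EI.
Slope continuity at B: θ_0 = M_B·5.4/EI, so M_B = 437/5.4 = 80.93 kN·m (hogging).
Span AB, ΣM about A with M_B applied at B: R_B^{AB}·10 = 201.7 + 80.93, so R_B^{AB} = 28.26 kN and R_A = 60.5 − 28.26 = 32.24 kN.
Span BC, ΣM about C: R_B^{BC}·6.2 = 305 + 80.93, so R_B^{BC} = 62.25 kN and R_C = 82 − 62.25 = 19.75 kN.
R_B = 28.26 + 62.25 = 90.51 kN.

R_B = 90.51 kN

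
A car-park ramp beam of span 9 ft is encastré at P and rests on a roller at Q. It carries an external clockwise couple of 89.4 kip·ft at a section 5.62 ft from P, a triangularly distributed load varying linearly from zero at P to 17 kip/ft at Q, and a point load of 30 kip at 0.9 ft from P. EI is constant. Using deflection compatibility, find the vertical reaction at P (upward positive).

R_P = 51.19 kip

Take the reaction at Q as the redundant and release it; the primary structure is a cantilever fixed at P.
Deflection at Q on the released cantilever, summing each load's contribution:
  clockwise couple 89.4 at a = 5.62: M₀a(2L − a)/(2EI) = 3110/EI
  triangular load, peak 17 at the free end: 11w₀L⁴/(120EI) = 10224/EI
  point load 30 at a = 0.9: Pa²(3L − a)/(6EI) = 105.7/EI
  δ_0 = 13440/EI
Tip deflection under a unit load at Q: L³/(3EI) = 243/EI.
Compatibility at Q: δ_0 − R_Q·δ_{QQ} = 0, so R_Q = 13440/243 = 55.31 kip.
Vertical equilibrium: R_P = ΣP − R_Q = 106.5 − 55.31 = 51.19 kip.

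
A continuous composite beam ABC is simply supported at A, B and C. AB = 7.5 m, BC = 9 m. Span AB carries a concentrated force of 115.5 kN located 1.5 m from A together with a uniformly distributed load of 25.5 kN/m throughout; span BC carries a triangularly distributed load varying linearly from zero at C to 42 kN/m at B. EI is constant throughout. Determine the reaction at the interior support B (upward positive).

R_B = 304.1 kN

Release continuity at B by inserting a hinge; the redundant is the internal moment M_B. The primary structure is two simply-supported spans AB and BC.
End slopes at the hinge B, treating each span as simply supported:
  span AB: point load 115.5 at a = 1.5: Pab(L + a)/(6LEI) = 207.9/EI
  span AB: UDL 25.5: wL³/(24EI) = 448.2/EI
  span BC: triangular load, peak 42: w₀L³/(45EI) = 680.4/EI
  relative rotation θ_0 = (656.1 + 680.4)/EI = 1337/EI
A unit hogging moment at B produces rotation L₁/(3EI) + L₂/(3EI) = 5.5/EI.
Slope continuity at B: θ_0 = M_B·5.5/EI, so M_B = 1337/5.5 = 243 kN·m (hogging).
Span AB, ΣM about A with M_B applied at B: R_B^{AB}·7.5 = 890.4 + 243, so R_B^{AB} = 151.1 kN and R_A = 306.8 − 151.1 = 155.6 kN.
Span BC, ΣM about C: R_B^{BC}·9 = 1134 + 243, so R_B^{BC} = 153 kN and R_C = 189 − 153 = 36 kN.
R_B = 151.1 + 153 = 304.1 kN.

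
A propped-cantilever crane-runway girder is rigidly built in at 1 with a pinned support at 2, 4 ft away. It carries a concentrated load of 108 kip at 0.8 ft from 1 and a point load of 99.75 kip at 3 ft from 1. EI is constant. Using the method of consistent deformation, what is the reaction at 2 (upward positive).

R_2 = 69.17 kip

Take the reaction at 2 as the redundant and release it; the primary structure is a cantilever fixed at 1.
Deflection at 2 on the released cantilever, summing each load's contribution:
  point load 108 at a = 0.8: Pa²(3L − a)/(6EI) = 129/EI
  point load 99.75 at a = 3: Pa²(3L − a)/(6EI) = 1347/EI
  δ_0 = 1476/EI
Tip deflection under a unit load at 2: L³/(3EI) = 21.33/EI.
The prop prevents deflection at 2: R_2 = δ_0/δ_{22} = 1476/21.33 = 69.17 kip.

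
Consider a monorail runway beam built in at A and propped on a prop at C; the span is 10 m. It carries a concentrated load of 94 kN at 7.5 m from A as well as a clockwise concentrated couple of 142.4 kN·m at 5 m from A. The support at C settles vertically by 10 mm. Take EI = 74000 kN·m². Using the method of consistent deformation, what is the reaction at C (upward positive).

R_C = 73.28 kN

Remove the prop at C; the released (primary) structure is a cantilever built in at A.
Downward deflection at the released point C due to the loads:
  point load 94 at a = 7.5: Pa²(3L − a)/(6EI) = 19828/EI
  clockwise couple 142.4 at a = 5: M₀a(2L − a)/(2EI) = 5340/EI
  δ_0 = 25168/EI
Flexibility coefficient — unit upward force at C: δ_{CC} = L³/(3EI) = 333.3/EI.
With EI = 74000 kN·m²: δ_0 = 0.34011 m and δ_{CC} = 0.004505 m/kN.
Compatibility — the beam at C must follow the support down by 0.01 m: δ_0 − R_C·δ_{CC} = 0.01, so R_C = (0.34011 − 0.01)/0.004505 = 73.28 kN.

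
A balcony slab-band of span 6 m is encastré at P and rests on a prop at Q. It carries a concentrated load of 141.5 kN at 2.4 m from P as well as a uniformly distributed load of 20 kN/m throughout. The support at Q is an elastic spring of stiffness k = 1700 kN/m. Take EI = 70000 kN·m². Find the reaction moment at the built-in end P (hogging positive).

M_P = 415.5 kN·m

Release the roller at Q. Primary structure: cantilever fixed at P.
Primary-structure tip deflection at Q by superposition:
  point load 141.5 at a = 2.4: Pa²(3L − a)/(6EI) = 2119/EI
  UDL 20: wL⁴/(8EI) = 3240/EI
  δ_0 = 5359/EI
Flexibility coefficient — unit upward force at Q: δ_{QQ} = L³/(3EI) = 72/EI.
With EI = 70000 kN·m²: δ_0 = 0.076559 m and δ_{QQ} = 0.001029 m/kN.
Compatibility — the spring shortens by R_Q/k under the reaction it provides: δ_0 − R_Q·δ_{QQ} = R_Q/k. With 1/k = 0.000588 m/kN, R_Q = δ_0 / (δ_{QQ} + 1/k) = 0.076559 / (0.001029 + 0.000588) = 47.35 kN.
Moment equilibrium about P: M_P = Σ(load moments about P) − R_Q·L = 699.6 − 47.35×6 = 415.5 kN·m.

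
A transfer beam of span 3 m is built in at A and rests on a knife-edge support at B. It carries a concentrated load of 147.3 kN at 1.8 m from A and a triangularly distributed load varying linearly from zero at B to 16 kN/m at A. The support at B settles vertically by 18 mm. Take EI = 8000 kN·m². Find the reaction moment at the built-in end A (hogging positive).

M_A = 131.8 kN·m

Release the roller at B. Primary structure: cantilever fixed at A.
Primary-structure tip deflection at B by superposition:
  point load 147.3 at a = 1.8: Pa²(3L − a)/(6EI) = 572.7/EI
  triangular load, peak 16 at the fixed end: w₀L⁴/(30EI) = 43.2/EI
  δ_0 = 615.9/EI
Tip deflection under a unit load at B: L³/(3EI) = 9/EI.
With EI = 8000 kN·m²: δ_0 = 0.076988 m and δ_{BB} = 0.001125 m/kN.
Compatibility — the beam at B must follow the support down by 0.018 m: δ_0 − R_B·δ_{BB} = 0.018, so R_B = (0.076988 − 0.018)/0.001125 = 52.43 kN.
Moment equilibrium about A: M_A = Σ(load moments about A) − R_B·L = 289.1 − 52.43×3 = 131.8 kN·m.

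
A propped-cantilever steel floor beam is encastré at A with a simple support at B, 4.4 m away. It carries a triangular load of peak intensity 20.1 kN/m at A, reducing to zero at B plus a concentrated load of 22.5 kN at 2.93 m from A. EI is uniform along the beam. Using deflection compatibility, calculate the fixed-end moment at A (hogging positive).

M_A = 40.63 kN·m

Choose R_B as the redundant. The primary structure is the cantilever fixed at A.
Downward deflection at the released point B due to the loads:
  triangular load, peak 20.1 at the fixed end: w₀L⁴/(30EI) = 251.1/EI
  point load 22.5 at a = 2.93: Pa²(3L − a)/(6EI) = 330.6/EI
  δ_0 = 581.7/EI
Flexibility coefficient — unit upward force at B: δ_{BB} = L³/(3EI) = 28.39/EI.
The prop prevents deflection at B: R_B = δ_0/δ_{BB} = 581.7/28.39 = 20.49 kN.
Moment equilibrium about A: M_A = Σ(load moments about A) − R_B·L = 130.8 − 20.49×4.4 = 40.63 kN·m.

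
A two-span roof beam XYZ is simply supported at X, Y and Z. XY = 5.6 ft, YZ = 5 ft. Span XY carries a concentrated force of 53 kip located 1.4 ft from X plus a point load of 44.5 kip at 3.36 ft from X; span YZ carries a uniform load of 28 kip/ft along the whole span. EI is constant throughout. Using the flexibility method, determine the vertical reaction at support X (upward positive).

R_X = 42.38 kip

Release continuity at Y by inserting a hinge; the redundant is the internal moment M_Y. The primary structure is two simply-supported spans XY and YZ.
Rotations at Y on the released spans (each span's end-slope, ×1/EI):
  span XY: point load 53 at a = 1.4: Pab(L + a)/(6LEI) = 64.92/EI
  span XY: point load 44.5 at a = 3.36: Pab(L + a)/(6LEI) = 89.31/EI
  span YZ: UDL 28: wL³/(24EI) = 145.8/EI
  relative rotation θ_0 = (154.2 + 145.8)/EI = 300.1/EI
A unit hogging moment at Y produces rotation L₁/(3EI) + L₂/(3EI) = 3.533/EI.
Compatibility: M_Y·(L₁+L₂)/(3EI) = θ_0, giving M_Y = 84.93 kip·ft (hogging).
Span XY, ΣM about X with M_Y applied at Y: R_Y^{XY}·5.6 = 223.7 + 84.93, so R_Y^{XY} = 55.12 kip and R_X = 97.5 − 55.12 = 42.38 kip.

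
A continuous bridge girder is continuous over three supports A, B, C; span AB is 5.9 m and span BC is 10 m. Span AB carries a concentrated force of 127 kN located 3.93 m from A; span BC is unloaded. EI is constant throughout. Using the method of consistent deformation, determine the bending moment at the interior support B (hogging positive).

M_B = 51.52 kN·m

Release continuity at B by inserting a hinge; the redundant is the internal moment M_B. The primary structure is two simply-supported spans AB and BC.
End slopes at the hinge B, treating each span as simply supported:
  span AB: point load 127 at a = 3.93: Pab(L + a)/(6LEI) = 273/EI
  relative rotation θ_0 = (273 + 0)/EI = 273/EI
A unit hogging moment at B produces rotation L₁/(3EI) + L₂/(3EI) = 5.3/EI.
Slope continuity at B: θ_0 = M_B·5.3/EI, so M_B = 273/5.3 = 51.52 kN·m (hogging).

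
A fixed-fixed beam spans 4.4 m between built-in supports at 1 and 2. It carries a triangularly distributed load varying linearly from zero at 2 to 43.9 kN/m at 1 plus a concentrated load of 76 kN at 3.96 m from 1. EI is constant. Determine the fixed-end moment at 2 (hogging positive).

Release both end moments; the primary structure is a simply-supported span 12 with redundants M_1 and M_2.
Simple-span end rotations at 1 and 2 under the given loads:
  at 1: triangular load, peak 43.9: w₀L³/(45EI) = 83.1/EI
  at 2: triangular load, peak 43.9: 7w₀L³/(360EI) = 72.71/EI
  at 1: point load 76 at a = 3.96: Pab(L + b)/(6LEI) = 24.28/EI
  at 2: point load 76 at a = 3.96: Pab(L + a)/(6LEI) = 41.93/EI
  θ_10 = 107.4/EI,  θ_20 = 114.6/EI
Flexibility coefficients: a unit moment at one end gives L/(3EI) there and L/(6EI) at the far end, so f₁₁ = f₂₂ = 1.467/EI and f₁₂ = f₂₁ = 0.7333/EI.
Compatibility — zero rotation at each built-in end:
  1.467 M_1 + 0.7333 M_2 = 107.4
  0.7333 M_1 + 1.467 M_2 = 114.6
Solving the pair gives M_1 = 45.5 kN·m and M_2 = 55.42 kN·m (hogging).

M_2 = 55.42 kN·m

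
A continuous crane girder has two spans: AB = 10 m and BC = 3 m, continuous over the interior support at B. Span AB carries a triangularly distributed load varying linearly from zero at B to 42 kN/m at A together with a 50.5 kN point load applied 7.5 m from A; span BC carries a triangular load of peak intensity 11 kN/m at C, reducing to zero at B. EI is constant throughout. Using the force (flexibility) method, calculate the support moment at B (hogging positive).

M_B = 253.5 kN·m

Take M_B as the redundant. Released structure: two simple spans AB and BC with a hinge at B.
Discontinuity in slope at B on the released structure — sum the simple-span end rotations:
  span AB: triangular load, peak 42: 7w₀L³/(360EI) = 816.7/EI
  span AB: point load 50.5 at a = 7.5: Pab(L + a)/(6LEI) = 276.2/EI
  span BC: triangular load, peak 11: 7w₀L³/(360EI) = 5.775/EI
  relative rotation θ_0 = (1093 + 5.775)/EI = 1099/EI
A unit hogging moment at B produces rotation L₁/(3EI) + L₂/(3EI) = 4.333/EI.
Slope continuity at B: θ_0 = M_B·4.333/EI, so M_B = 1099/4.333 = 253.5 kN·m (hogging).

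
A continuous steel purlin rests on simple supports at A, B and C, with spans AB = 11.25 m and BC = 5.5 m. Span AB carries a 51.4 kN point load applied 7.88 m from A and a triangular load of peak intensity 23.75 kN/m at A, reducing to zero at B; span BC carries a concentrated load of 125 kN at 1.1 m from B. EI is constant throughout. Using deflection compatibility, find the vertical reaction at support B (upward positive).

R_B = 240 kN

Release continuity at B by inserting a hinge; the redundant is the internal moment M_B. The primary structure is two simply-supported spans AB and BC.
Discontinuity in slope at B on the released structure — sum the simple-span end rotations:
  span AB: point load 51.4 at a = 7.88: Pab(L + a)/(6LEI) = 386.8/EI
  span AB: triangular load, peak 23.75: 7w₀L³/(360EI) = 657.5/EI
  span BC: point load 125 at a = 1.1: Pab(L + b)/(6LEI) = 181.5/EI
  relative rotation θ_0 = (1044 + 181.5)/EI = 1226/EI
A unit hogging moment at B produces rotation L₁/(3EI) + L₂/(3EI) = 5.583/EI.
Compatibility: M_B·(L₁+L₂)/(3EI) = θ_0, giving M_B = 219.6 kN·m (hogging).
Span AB, ΣM about A with M_B applied at B: R_B^{AB}·11.25 = 906 + 219.6, so R_B^{AB} = 100.1 kN and R_A = 185 − 100.1 = 84.94 kN.
Span BC, ΣM about C: R_B^{BC}·5.5 = 550 + 219.6, so R_B^{BC} = 139.9 kN and R_C = 125 − 139.9 = -14.92 kN.
R_B = 100.1 + 139.9 = 240 kN.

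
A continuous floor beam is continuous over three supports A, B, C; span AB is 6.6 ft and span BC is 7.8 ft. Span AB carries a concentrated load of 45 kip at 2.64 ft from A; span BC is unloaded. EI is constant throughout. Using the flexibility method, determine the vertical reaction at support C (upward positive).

Release continuity at B by inserting a hinge; the redundant is the internal moment M_B. The primary structure is two simply-supported spans AB and BC.
Rotations at B on the released spans (each span's end-slope, ×1/EI):
  span AB: point load 45 at a = 2.64: Pab(L + a)/(6LEI) = 109.8/EI
  relative rotation θ_0 = (109.8 + 0)/EI = 109.8/EI
A unit hogging moment at B produces rotation L₁/(3EI) + L₂/(3EI) = 4.8/EI.
Slope continuity at B: θ_0 = M_B·4.8/EI, so M_B = 109.8/4.8 = 22.87 kip·ft (hogging).
Span BC, ΣM about C: R_B^{BC}·7.8 = 0 + 22.87, so R_B^{BC} = 2.932 kip and R_C = 0 − 2.932 = -2.932 kip.

R_C = -2.932 kip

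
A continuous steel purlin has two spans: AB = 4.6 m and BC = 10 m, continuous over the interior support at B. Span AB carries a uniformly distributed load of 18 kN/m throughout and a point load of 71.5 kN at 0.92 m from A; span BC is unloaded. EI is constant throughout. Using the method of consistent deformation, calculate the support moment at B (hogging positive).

Release continuity at B by inserting a hinge; the redundant is the internal moment M_B. The primary structure is two simply-supported spans AB and BC.
End slopes at the hinge B, treating each span as simply supported:
  span AB: UDL 18: wL³/(24EI) = 73/EI
  span AB: point load 71.5 at a = 0.92: Pab(L + a)/(6LEI) = 48.41/EI
  relative rotation θ_0 = (121.4 + 0)/EI = 121.4/EI
A unit hogging moment at B produces rotation L₁/(3EI) + L₂/(3EI) = 4.867/EI.
Compatibility: M_B·(L₁+L₂)/(3EI) = θ_0, giving M_B = 24.95 kN·m (hogging).

M_B = 24.95 kN·m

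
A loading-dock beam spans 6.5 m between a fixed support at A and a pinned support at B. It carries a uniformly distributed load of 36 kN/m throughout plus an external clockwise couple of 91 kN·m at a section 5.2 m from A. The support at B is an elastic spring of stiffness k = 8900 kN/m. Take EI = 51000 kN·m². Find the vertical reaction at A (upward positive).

Remove the prop at B; the released (primary) structure is a cantilever built in at A.
Primary-structure tip deflection at B by superposition:
  UDL 36: wL⁴/(8EI) = 8033/EI
  clockwise couple 91 at a = 5.2: M₀a(2L − a)/(2EI) = 1845/EI
  δ_0 = 9878/EI
Flexibility coefficient — unit upward force at B: δ_{BB} = L³/(3EI) = 91.54/EI.
With EI = 51000 kN·m²: δ_0 = 0.19369 m and δ_{BB} = 0.001795 m/kN.
Compatibility — the spring shortens by R_B/k under the reaction it provides: δ_0 − R_B·δ_{BB} = R_B/k. With 1/k = 0.000112 m/kN, R_B = δ_0 / (δ_{BB} + 1/k) = 0.19369 / (0.001795 + 0.000112) = 101.6 kN.
Vertical equilibrium: R_A = ΣP − R_B = 234 − 101.6 = 132.4 kN.

R_A = 132.4 kN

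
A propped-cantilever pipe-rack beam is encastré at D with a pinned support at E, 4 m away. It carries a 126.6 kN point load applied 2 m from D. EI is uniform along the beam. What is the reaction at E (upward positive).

Choose R_E as the redundant. The primary structure is the cantilever fixed at D.
Deflection at E on the released cantilever, summing each load's contribution:
  point load 126.6 at a = 2: Pa²(3L − a)/(6EI) = 844/EI
Tip deflection under a unit load at E: L³/(3EI) = 21.33/EI.
Compatibility at E: δ_0 − R_E·δ_{EE} = 0, so R_E = 844/21.33 = 39.56 kN.

R_E = 39.56 kN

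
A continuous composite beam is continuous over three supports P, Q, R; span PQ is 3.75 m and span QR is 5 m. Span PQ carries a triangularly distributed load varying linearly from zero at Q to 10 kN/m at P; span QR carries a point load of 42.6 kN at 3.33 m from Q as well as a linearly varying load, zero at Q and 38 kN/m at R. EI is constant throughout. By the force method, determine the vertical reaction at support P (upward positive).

Insert a hinge at Q; M_Q is the redundant, and each span becomes simply supported.
End slopes at the hinge Q, treating each span as simply supported:
  span PQ: triangular load, peak 10: 7w₀L³/(360EI) = 10.25/EI
  span QR: point load 42.6 at a = 3.33: Pab(L + b)/(6LEI) = 52.67/EI
  span QR: triangular load, peak 38: 7w₀L³/(360EI) = 92.36/EI
  relative rotation θ_0 = (10.25 + 145)/EI = 155.3/EI
A unit hogging moment at Q produces rotation L₁/(3EI) + L₂/(3EI) = 2.917/EI.
Slope continuity at Q: θ_0 = M_Q·2.917/EI, so M_Q = 155.3/2.917 = 53.24 kN·m (hogging).
Span PQ, ΣM about P with M_Q applied at Q: R_Q^{PQ}·3.75 = 23.44 + 53.24, so R_Q^{PQ} = 20.45 kN and R_P = 18.75 − 20.45 = -1.698 kN.

R_P = -1.698 kN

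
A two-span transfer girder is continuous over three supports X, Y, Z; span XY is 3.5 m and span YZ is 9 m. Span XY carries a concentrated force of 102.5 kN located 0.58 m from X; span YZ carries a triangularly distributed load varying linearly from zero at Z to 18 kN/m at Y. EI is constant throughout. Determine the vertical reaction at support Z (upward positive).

Insert a hinge at Y; M_Y is the redundant, and each span becomes simply supported.
Discontinuity in slope at Y on the released structure — sum the simple-span end rotations:
  span XY: point load 102.5 at a = 0.58: Pab(L + a)/(6LEI) = 33.73/EI
  span YZ: triangular load, peak 18: w₀L³/(45EI) = 291.6/EI
  relative rotation θ_0 = (33.73 + 291.6)/EI = 325.3/EI
A unit hogging moment at Y produces rotation L₁/(3EI) + L₂/(3EI) = 4.167/EI.
Compatibility: M_Y·(L₁+L₂)/(3EI) = θ_0, giving M_Y = 78.08 kN·m (hogging).
Span YZ, ΣM about Z: R_Y^{YZ}·9 = 486 + 78.08, so R_Y^{YZ} = 62.68 kN and R_Z = 81 − 62.68 = 18.32 kN.

R_Z = 18.32 kN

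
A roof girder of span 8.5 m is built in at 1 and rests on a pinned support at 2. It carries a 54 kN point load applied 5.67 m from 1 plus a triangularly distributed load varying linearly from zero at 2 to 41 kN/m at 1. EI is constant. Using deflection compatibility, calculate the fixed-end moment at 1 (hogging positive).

M_1 = 265.4 kN·m

Choose R_2 as the redundant. The primary structure is the cantilever fixed at 1.
Primary-structure tip deflection at 2 by superposition:
  point load 54 at a = 5.67: Pa²(3L − a)/(6EI) = 5738/EI
  triangular load, peak 41 at the fixed end: w₀L⁴/(30EI) = 7134/EI
  δ_0 = 12872/EI
Tip deflection under a unit load at 2: L³/(3EI) = 204.7/EI.
Compatibility at 2: δ_0 − R_2·δ_{22} = 0, so R_2 = 12872/204.7 = 62.88 kN.
Moment equilibrium about 1: M_1 = Σ(load moments about 1) − R_2·L = 799.9 − 62.88×8.5 = 265.4 kN·m.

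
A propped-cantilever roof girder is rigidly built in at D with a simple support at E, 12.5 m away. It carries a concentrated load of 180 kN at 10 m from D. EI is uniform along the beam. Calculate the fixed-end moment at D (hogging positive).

Choose R_E as the redundant. The primary structure is the cantilever fixed at D.
Downward deflection at the released point E due to the loads:
  point load 180 at a = 10: Pa²(3L − a)/(6EI) = 82500/EI
Flexibility coefficient — unit upward force at E: δ_{EE} = L³/(3EI) = 651/EI.
Compatibility at E: δ_0 − R_E·δ_{EE} = 0, so R_E = 82500/651 = 126.7 kN.
Moment equilibrium about D: M_D = Σ(load moments about D) − R_E·L = 1800 − 126.7×12.5 = 216 kN·m.

M_D = 216 kN·m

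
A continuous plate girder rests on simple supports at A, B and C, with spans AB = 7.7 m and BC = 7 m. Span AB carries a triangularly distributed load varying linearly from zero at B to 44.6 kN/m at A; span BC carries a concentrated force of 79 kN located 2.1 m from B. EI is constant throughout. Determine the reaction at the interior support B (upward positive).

Release continuity at B by inserting a hinge; the redundant is the internal moment M_B. The primary structure is two simply-supported spans AB and BC.
Discontinuity in slope at B on the released structure — sum the simple-span end rotations:
  span AB: triangular load, peak 44.6: 7w₀L³/(360EI) = 395.9/EI
  span BC: point load 79 at a = 2.1: Pab(L + b)/(6LEI) = 230.3/EI
  relative rotation θ_0 = (395.9 + 230.3)/EI = 626.2/EI
A unit hogging moment at B produces rotation L₁/(3EI) + L₂/(3EI) = 4.9/EI.
Slope continuity at B: θ_0 = M_B·4.9/EI, so M_B = 626.2/4.9 = 127.8 kN·m (hogging).
Span AB, ΣM about A with M_B applied at B: R_B^{AB}·7.7 = 440.7 + 127.8, so R_B^{AB} = 73.83 kN and R_A = 171.7 − 73.83 = 97.88 kN.
Span BC, ΣM about C: R_B^{BC}·7 = 387.1 + 127.8, so R_B^{BC} = 73.56 kN and R_C = 79 − 73.56 = 5.442 kN.
R_B = 73.83 + 73.56 = 147.4 kN.

R_B = 147.4 kN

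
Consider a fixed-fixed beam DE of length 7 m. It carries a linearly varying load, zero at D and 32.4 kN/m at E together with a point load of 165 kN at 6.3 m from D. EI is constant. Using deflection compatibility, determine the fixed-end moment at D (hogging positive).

M_D = 63.31 kN·m

Release both end moments; the primary structure is a simply-supported span DE with redundants M_D and M_E.
Simple-span end rotations at D and E under the given loads:
  at D: triangular load, peak 32.4: 7w₀L³/(360EI) = 216.1/EI
  at E: triangular load, peak 32.4: w₀L³/(45EI) = 247/EI
  at D: point load 165 at a = 6.3: Pab(L + b)/(6LEI) = 133.4/EI
  at E: point load 165 at a = 6.3: Pab(L + a)/(6LEI) = 230.4/EI
  θ_D0 = 349.5/EI,  θ_E0 = 477.4/EI
Flexibility coefficients: a unit moment at one end gives L/(3EI) there and L/(6EI) at the far end, so f₁₁ = f₂₂ = 2.333/EI and f₁₂ = f₂₁ = 1.167/EI.
Compatibility — zero rotation at each built-in end:
  2.333 M_D + 1.167 M_E = 349.5
  1.167 M_D + 2.333 M_E = 477.4
Solving the pair gives M_D = 63.31 kN·m and M_E = 172.9 kN·m (hogging).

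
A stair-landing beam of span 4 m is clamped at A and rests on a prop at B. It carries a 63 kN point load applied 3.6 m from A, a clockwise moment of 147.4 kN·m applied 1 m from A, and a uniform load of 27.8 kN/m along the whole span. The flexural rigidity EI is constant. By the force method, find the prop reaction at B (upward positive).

R_B = 119.5 kN

Choose R_B as the redundant. The primary structure is the cantilever fixed at A.
Free-end deflection of the primary structure under the applied loading (downward +):
  point load 63 at a = 3.6: Pa²(3L − a)/(6EI) = 1143/EI
  clockwise couple 147.4 at a = 1: M₀a(2L − a)/(2EI) = 515.9/EI
  UDL 27.8: wL⁴/(8EI) = 889.6/EI
  δ_0 = 2549/EI
Flexibility coefficient — unit upward force at B: δ_{BB} = L³/(3EI) = 21.33/EI.
Compatibility at B: δ_0 − R_B·δ_{BB} = 0, so R_B = 2549/21.33 = 119.5 kN.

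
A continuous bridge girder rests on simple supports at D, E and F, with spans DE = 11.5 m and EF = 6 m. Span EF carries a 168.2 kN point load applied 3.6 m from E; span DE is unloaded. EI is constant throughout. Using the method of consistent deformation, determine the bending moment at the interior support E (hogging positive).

M_E = 58.13 kN·m

Release continuity at E by inserting a hinge; the redundant is the internal moment M_E. The primary structure is two simply-supported spans DE and EF.
Discontinuity in slope at E on the released structure — sum the simple-span end rotations:
  span EF: point load 168.2 at a = 3.6: Pab(L + b)/(6LEI) = 339.1/EI
  relative rotation θ_0 = (0 + 339.1)/EI = 339.1/EI
A unit hogging moment at E produces rotation L₁/(3EI) + L₂/(3EI) = 5.833/EI.
Slope continuity at E: θ_0 = M_E·5.833/EI, so M_E = 339.1/5.833 = 58.13 kN·m (hogging).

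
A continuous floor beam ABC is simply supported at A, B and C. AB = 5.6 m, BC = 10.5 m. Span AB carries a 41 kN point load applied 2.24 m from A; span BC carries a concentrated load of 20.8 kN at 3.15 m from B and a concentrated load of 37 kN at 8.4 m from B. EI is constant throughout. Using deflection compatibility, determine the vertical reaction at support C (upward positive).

Release continuity at B by inserting a hinge; the redundant is the internal moment M_B. The primary structure is two simply-supported spans AB and BC.
Rotations at B on the released spans (each span's end-slope, ×1/EI):
  span AB: point load 41 at a = 2.24: Pab(L + a)/(6LEI) = 72/EI
  span BC: point load 20.8 at a = 3.15: Pab(L + b)/(6LEI) = 136.4/EI
  span BC: point load 37 at a = 8.4: Pab(L + b)/(6LEI) = 130.5/EI
  relative rotation θ_0 = (72 + 267)/EI = 339/EI
A unit hogging moment at B produces rotation L₁/(3EI) + L₂/(3EI) = 5.367/EI.
Compatibility: M_B·(L₁+L₂)/(3EI) = θ_0, giving M_B = 63.16 kN·m (hogging).
Span BC, ΣM about C: R_B^{BC}·10.5 = 230.6 + 63.16, so R_B^{BC} = 27.98 kN and R_C = 57.8 − 27.98 = 29.82 kN.

R_C = 29.82 kN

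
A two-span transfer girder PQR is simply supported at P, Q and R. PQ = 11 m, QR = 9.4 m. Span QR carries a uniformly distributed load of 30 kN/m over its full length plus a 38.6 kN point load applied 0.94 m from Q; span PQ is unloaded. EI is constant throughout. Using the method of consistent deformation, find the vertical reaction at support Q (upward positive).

Insert a hinge at Q; M_Q is the redundant, and each span becomes simply supported.
Rotations at Q on the released spans (each span's end-slope, ×1/EI):
  span QR: UDL 30: wL³/(24EI) = 1038/EI
  span QR: point load 38.6 at a = 0.94: Pab(L + b)/(6LEI) = 97.2/EI
  relative rotation θ_0 = (0 + 1135)/EI = 1135/EI
A unit hogging moment at Q produces rotation L₁/(3EI) + L₂/(3EI) = 6.8/EI.
Compatibility: M_Q·(L₁+L₂)/(3EI) = θ_0, giving M_Q = 167 kN·m (hogging).
Span PQ, ΣM about P with M_Q applied at Q: R_Q^{PQ}·11 = 0 + 167, so R_Q^{PQ} = 15.18 kN and R_P = 0 − 15.18 = -15.18 kN.
Span QR, ΣM about R: R_Q^{QR}·9.4 = 1652 + 167, so R_Q^{QR} = 193.5 kN and R_R = 320.6 − 193.5 = 127.1 kN.
R_Q = 15.18 + 193.5 = 208.7 kN.

R_Q = 208.7 kN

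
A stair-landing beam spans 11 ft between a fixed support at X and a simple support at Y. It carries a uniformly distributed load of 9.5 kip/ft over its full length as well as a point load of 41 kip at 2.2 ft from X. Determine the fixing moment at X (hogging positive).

M_X = 208.6 kip·ft

Remove the prop at Y; the released (primary) structure is a cantilever built in at X.
Deflection at Y on the released cantilever, summing each load's contribution:
  UDL 9.5: wL⁴/(8EI) = 17386/EI
  point load 41 at a = 2.2: Pa²(3L − a)/(6EI) = 1019/EI
  δ_0 = 18405/EI
Flexibility coefficient — unit upward force at Y: δ_{YY} = L³/(3EI) = 443.7/EI.
The prop prevents deflection at Y: R_Y = δ_0/δ_{YY} = 18405/443.7 = 41.48 kip.
Moment equilibrium about X: M_X = Σ(load moments about X) − R_Y·L = 665 − 41.48×11 = 208.6 kip·ft.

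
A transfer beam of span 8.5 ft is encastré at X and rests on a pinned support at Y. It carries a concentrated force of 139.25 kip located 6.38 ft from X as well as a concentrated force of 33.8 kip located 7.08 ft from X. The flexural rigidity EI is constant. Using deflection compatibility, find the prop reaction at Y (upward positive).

R_Y = 113.6 kip

Release the roller at Y. Primary structure: cantilever fixed at X.
Primary-structure tip deflection at Y by superposition:
  point load 139.25 at a = 6.38: Pa²(3L − a)/(6EI) = 18062/EI
  point load 33.8 at a = 7.08: Pa²(3L − a)/(6EI) = 5201/EI
  δ_0 = 23264/EI
Tip deflection under a unit load at Y: L³/(3EI) = 204.7/EI.
Compatibility at Y: δ_0 − R_Y·δ_{YY} = 0, so R_Y = 23264/204.7 = 113.6 kip.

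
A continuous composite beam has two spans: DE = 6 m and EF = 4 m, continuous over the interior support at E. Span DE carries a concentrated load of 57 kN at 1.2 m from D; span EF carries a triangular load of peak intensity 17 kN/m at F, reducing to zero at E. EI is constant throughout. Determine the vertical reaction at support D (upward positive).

Release continuity at E by inserting a hinge; the redundant is the internal moment M_E. The primary structure is two simply-supported spans DE and EF.
Discontinuity in slope at E on the released structure — sum the simple-span end rotations:
  span DE: point load 57 at a = 1.2: Pab(L + a)/(6LEI) = 65.66/EI
  span EF: triangular load, peak 17: 7w₀L³/(360EI) = 21.16/EI
  relative rotation θ_0 = (65.66 + 21.16)/EI = 86.82/EI
A unit hogging moment at E produces rotation L₁/(3EI) + L₂/(3EI) = 3.333/EI.
Compatibility: M_E·(L₁+L₂)/(3EI) = θ_0, giving M_E = 26.05 kN·m (hogging).
Span DE, ΣM about D with M_E applied at E: R_E^{DE}·6 = 68.4 + 26.05, so R_E^{DE} = 15.74 kN and R_D = 57 − 15.74 = 41.26 kN.

R_D = 41.26 kN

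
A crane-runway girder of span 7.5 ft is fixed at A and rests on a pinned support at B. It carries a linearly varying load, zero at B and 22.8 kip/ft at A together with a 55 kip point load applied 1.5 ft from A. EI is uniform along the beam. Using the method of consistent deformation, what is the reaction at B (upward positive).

R_B = 20.18 kip

Take the reaction at B as the redundant and release it; the primary structure is a cantilever fixed at A.
Deflection at B on the released cantilever, summing each load's contribution:
  triangular load, peak 22.8 at the fixed end: w₀L⁴/(30EI) = 2405/EI
  point load 55 at a = 1.5: Pa²(3L − a)/(6EI) = 433.1/EI
  δ_0 = 2838/EI
Tip deflection under a unit load at B: L³/(3EI) = 140.6/EI.
Compatibility at B: δ_0 − R_B·δ_{BB} = 0, so R_B = 2838/140.6 = 20.18 kip.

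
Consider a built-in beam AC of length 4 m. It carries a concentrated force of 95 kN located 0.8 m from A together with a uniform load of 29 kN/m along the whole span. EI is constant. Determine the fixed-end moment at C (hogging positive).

Take the two fixed-end moments M_A, M_C as redundants; the released structure is the simple span AC.
Simple-span end rotations at A and C under the given loads:
  at A: point load 95 at a = 0.8: Pab(L + b)/(6LEI) = 72.96/EI
  at C: point load 95 at a = 0.8: Pab(L + a)/(6LEI) = 48.64/EI
  at A: UDL 29: wL³/(24EI) = 77.33/EI
  at C: UDL 29: wL³/(24EI) = 77.33/EI
  θ_A0 = 150.3/EI,  θ_C0 = 126/EI
Flexibility coefficients: a unit moment at one end gives L/(3EI) there and L/(6EI) at the far end, so f₁₁ = f₂₂ = 1.333/EI and f₁₂ = f₂₁ = 0.6667/EI.
Compatibility — zero rotation at each built-in end:
  1.333 M_A + 0.6667 M_C = 150.3
  0.6667 M_A + 1.333 M_C = 126
Solving the pair gives M_A = 87.31 kN·m and M_C = 50.83 kN·m (hogging).

M_C = 50.83 kN·m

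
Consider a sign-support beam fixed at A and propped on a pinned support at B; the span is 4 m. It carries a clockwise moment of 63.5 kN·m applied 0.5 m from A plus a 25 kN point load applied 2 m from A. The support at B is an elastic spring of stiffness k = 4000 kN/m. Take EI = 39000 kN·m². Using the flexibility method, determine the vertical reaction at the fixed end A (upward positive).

Take the reaction at B as the redundant and release it; the primary structure is a cantilever fixed at A.
Downward deflection at the released point B due to the loads:
  clockwise couple 63.5 at a = 0.5: M₀a(2L − a)/(2EI) = 119.1/EI
  point load 25 at a = 2: Pa²(3L − a)/(6EI) = 166.7/EI
  δ_0 = 285.7/EI
Flexibility coefficient — unit upward force at B: δ_{BB} = L³/(3EI) = 21.33/EI.
With EI = 39000 kN·m²: δ_0 = 0.007326 m and δ_{BB} = 0.000547 m/kN.
Compatibility — the spring shortens by R_B/k under the reaction it provides: δ_0 − R_B·δ_{BB} = R_B/k. With 1/k = 0.00025 m/kN, R_B = δ_0 / (δ_{BB} + 1/k) = 0.007326 / (0.000547 + 0.00025) = 9.192 kN.
Vertical equilibrium: R_A = ΣP − R_B = 25 − 9.192 = 15.81 kN.

R_A = 15.81 kN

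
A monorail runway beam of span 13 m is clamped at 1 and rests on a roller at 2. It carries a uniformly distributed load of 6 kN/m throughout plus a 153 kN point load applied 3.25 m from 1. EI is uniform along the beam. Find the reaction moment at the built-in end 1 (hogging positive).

Take the reaction at 2 as the redundant and release it; the primary structure is a cantilever fixed at 1.
Primary-structure tip deflection at 2 by superposition:
  UDL 6: wL⁴/(8EI) = 21421/EI
  point load 153 at a = 3.25: Pa²(3L − a)/(6EI) = 9629/EI
  δ_0 = 31050/EI
Flexibility coefficient — unit upward force at 2: δ_{22} = L³/(3EI) = 732.3/EI.
The prop prevents deflection at 2: R_2 = δ_0/δ_{22} = 31050/732.3 = 42.4 kN.
Moment equilibrium about 1: M_1 = Σ(load moments about 1) − R_2·L = 1004 − 42.4×13 = 453.1 kN·m.

M_1 = 453.1 kN·m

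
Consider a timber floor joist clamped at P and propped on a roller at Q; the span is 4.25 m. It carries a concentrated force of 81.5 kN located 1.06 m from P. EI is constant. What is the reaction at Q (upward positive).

R_Q = 6.972 kN

Take the reaction at Q as the redundant and release it; the primary structure is a cantilever fixed at P.
Primary-structure tip deflection at Q by superposition:
  point load 81.5 at a = 1.06: Pa²(3L − a)/(6EI) = 178.4/EI
Tip deflection under a unit load at Q: L³/(3EI) = 25.59/EI.
The prop prevents deflection at Q: R_Q = δ_0/δ_{QQ} = 178.4/25.59 = 6.972 kN.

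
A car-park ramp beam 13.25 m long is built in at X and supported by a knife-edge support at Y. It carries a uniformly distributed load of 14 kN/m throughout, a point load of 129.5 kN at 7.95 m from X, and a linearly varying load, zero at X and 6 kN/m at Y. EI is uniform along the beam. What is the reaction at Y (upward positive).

Release the roller at Y. Primary structure: cantilever fixed at X.
Downward deflection at the released point Y due to the loads:
  UDL 14: wL⁴/(8EI) = 53939/EI
  point load 129.5 at a = 7.95: Pa²(3L − a)/(6EI) = 43379/EI
  triangular load, peak 6 at the free end: 11w₀L⁴/(120EI) = 16952/EI
  δ_0 = 114270/EI
Flexibility coefficient — unit upward force at Y: δ_{YY} = L³/(3EI) = 775.4/EI.
Compatibility at Y: δ_0 − R_Y·δ_{YY} = 0, so R_Y = 114270/775.4 = 147.4 kN.

R_Y = 147.4 kN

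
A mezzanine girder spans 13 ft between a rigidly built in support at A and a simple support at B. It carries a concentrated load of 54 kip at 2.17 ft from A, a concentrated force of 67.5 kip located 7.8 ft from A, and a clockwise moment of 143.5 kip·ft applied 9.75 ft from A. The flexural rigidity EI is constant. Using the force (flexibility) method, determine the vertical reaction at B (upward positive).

Choose R_B as the redundant. The primary structure is the cantilever fixed at A.
Free-end deflection of the primary structure under the applied loading (downward +):
  point load 54 at a = 2.17: Pa²(3L − a)/(6EI) = 1561/EI
  point load 67.5 at a = 7.8: Pa²(3L − a)/(6EI) = 21355/EI
  clockwise couple 143.5 at a = 9.75: M₀a(2L − a)/(2EI) = 11368/EI
  δ_0 = 34284/EI
Tip deflection under a unit load at B: L³/(3EI) = 732.3/EI.
Compatibility at B: δ_0 − R_B·δ_{BB} = 0, so R_B = 34284/732.3 = 46.81 kip.

R_B = 46.81 kip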